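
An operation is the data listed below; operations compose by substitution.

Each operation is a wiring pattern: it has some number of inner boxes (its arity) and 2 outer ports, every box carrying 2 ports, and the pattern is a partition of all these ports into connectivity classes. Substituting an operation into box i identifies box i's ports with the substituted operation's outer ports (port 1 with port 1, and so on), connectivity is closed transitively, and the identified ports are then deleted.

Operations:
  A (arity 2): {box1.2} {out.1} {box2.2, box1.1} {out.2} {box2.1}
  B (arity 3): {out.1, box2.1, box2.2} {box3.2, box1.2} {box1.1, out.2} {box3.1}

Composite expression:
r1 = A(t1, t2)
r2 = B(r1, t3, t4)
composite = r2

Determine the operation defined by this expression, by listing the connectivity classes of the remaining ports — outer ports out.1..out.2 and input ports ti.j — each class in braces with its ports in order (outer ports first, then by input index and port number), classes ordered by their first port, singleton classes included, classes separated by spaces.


Substituting into B glues patterns; closure does the rest.
through A, on inputs (t1, t2): {out.1} {out.2} {t1.1, t2.2} {t1.2} {t2.1} (out.j = stage outer ports)
through B, on inputs (t1, t2, t3, t4): {out.1, t3.1, t3.2} {out.2} {t1.1, t2.2} {t1.2} {t2.1} {t4.1} {t4.2} (out.j = stage outer ports)

{out.1, t3.1, t3.2} {out.2} {t1.1, t2.2} {t1.2} {t2.1} {t4.1} {t4.2}


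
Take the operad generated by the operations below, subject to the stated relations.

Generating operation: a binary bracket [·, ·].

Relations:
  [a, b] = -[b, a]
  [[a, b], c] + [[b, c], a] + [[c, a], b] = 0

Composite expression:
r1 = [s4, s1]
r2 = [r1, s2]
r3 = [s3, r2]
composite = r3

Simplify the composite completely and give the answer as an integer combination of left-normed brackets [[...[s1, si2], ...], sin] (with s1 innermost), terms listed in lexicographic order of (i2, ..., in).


[[[s1, s4], s2], s3]

Antisymmetry and Jacobi reduce to s1-anchored left-normed brackets.
Composite bracket: [s3, [[s4, s1], s2]]
Expanding via [a, b] = ab - ba: 8 signed words (2^3 = 8).
Words beginning with s1 determine it all:
  sign of s1s4s2s3 is +1, so it contributes +[[[s1, s4], s2], s3]


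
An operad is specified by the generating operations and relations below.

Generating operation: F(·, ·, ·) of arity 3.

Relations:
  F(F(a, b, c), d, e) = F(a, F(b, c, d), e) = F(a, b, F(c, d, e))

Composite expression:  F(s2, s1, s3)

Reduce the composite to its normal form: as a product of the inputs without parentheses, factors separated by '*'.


s2 * s1 * s3


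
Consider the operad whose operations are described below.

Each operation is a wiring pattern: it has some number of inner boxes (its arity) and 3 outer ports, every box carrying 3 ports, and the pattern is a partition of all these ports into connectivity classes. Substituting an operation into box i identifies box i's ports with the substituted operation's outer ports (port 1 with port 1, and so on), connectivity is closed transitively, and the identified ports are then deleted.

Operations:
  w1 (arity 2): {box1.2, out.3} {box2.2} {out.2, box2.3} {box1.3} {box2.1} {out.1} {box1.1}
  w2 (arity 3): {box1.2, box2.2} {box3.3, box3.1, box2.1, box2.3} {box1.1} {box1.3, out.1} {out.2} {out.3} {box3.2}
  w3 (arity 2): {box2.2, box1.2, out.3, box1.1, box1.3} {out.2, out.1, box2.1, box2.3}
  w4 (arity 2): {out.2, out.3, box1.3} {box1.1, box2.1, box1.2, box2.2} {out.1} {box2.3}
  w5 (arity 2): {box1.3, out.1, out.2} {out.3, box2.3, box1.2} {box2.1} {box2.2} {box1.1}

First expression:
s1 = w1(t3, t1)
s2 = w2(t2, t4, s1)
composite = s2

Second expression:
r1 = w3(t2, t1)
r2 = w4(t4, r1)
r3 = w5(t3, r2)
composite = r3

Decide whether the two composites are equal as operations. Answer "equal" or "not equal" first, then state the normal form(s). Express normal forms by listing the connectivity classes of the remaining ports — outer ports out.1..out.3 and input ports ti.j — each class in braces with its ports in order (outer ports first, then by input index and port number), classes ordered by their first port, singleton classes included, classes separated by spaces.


not equal — first {out.1, t2.3} {out.2} {out.3} {t1.1} {t1.2} {t1.3} {t2.1} {t2.2, t4.2} {t3.1} {t3.2, t4.1, t4.3} {t3.3}, second {out.1, out.2, t3.3} {out.3, t3.2, t4.3} {t1.1, t1.3, t4.1, t4.2} {t1.2, t2.1, t2.2, t2.3} {t3.1}

The first expression reduces to {out.1, t2.3} {out.2} {out.3} {t1.1} {t1.2} {t1.3} {t2.1} {t2.2, t4.2} {t3.1} {t3.2, t4.1, t4.3} {t3.3}
The second expression reduces to {out.1, out.2, t3.3} {out.3, t3.2, t4.3} {t1.1, t1.3, t4.1, t4.2} {t1.2, t2.1, t2.2, t2.3} {t3.1}
No match — not equal.


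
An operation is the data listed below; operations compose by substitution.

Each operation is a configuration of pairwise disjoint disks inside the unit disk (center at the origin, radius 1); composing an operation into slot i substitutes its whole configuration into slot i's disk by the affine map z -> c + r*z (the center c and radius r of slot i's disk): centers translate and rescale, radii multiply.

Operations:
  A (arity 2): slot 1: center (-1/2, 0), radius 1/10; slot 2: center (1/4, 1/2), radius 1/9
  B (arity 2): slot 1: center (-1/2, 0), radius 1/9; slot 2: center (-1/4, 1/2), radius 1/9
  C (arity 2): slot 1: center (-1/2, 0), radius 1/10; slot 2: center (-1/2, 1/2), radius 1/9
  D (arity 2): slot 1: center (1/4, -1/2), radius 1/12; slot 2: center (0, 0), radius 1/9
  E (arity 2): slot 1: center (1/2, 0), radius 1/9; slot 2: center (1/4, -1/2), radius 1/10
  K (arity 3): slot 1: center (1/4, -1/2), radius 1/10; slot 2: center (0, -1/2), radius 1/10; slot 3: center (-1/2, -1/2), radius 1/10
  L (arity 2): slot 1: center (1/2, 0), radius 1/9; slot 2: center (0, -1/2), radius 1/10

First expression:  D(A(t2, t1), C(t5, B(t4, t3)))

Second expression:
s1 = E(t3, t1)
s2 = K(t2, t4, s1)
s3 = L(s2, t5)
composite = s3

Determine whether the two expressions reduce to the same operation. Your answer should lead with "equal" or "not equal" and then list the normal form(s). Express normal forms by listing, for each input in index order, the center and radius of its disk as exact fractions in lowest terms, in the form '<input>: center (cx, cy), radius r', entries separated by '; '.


not equal; the first gives t1: center (13/48, -11/24), radius 1/108; t2: center (5/24, -1/2), radius 1/120; t3: center (-19/324, 5/81), radius 1/729; t4: center (-5/81, 1/18), radius 1/729; t5: center (-1/18, 0), radius 1/90 and the second t1: center (161/360, -11/180), radius 1/900; t2: center (19/36, -1/18), radius 1/90; t3: center (9/20, -1/18), radius 1/810; t4: center (1/2, -1/18), radius 1/90; t5: center (0, -1/2), radius 1/10

In normal form, the first expression is t1: center (13/48, -11/24), radius 1/108; t2: center (5/24, -1/2), radius 1/120; t3: center (-19/324, 5/81), radius 1/729; t4: center (-5/81, 1/18), radius 1/729; t5: center (-1/18, 0), radius 1/90
In normal form, the second expression is t1: center (161/360, -11/180), radius 1/900; t2: center (19/36, -1/18), radius 1/90; t3: center (9/20, -1/18), radius 1/810; t4: center (1/2, -1/18), radius 1/90; t5: center (0, -1/2), radius 1/10
Distinct normal forms: not equal.


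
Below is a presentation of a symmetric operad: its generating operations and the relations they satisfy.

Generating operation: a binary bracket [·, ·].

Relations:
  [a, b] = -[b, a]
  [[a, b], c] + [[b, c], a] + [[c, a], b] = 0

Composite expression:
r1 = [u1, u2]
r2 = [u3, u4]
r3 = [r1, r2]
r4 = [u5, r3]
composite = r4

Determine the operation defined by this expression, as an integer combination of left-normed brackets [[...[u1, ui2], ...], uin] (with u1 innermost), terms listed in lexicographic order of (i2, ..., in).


Skip Jacobi rewriting: expand, keep u1-initial words, read off terms.
Composite bracket: [u5, [[u1, u2], [u3, u4]]]
Under [a, b] = ab - ba we get 16 signed associative words (2^4 = 16).
The u1-initial words carry the normal form:
  sign of u1u2u3u4u5 is -1, so it contributes -[[[[u1, u2], u3], u4], u5]
  sign of u1u2u4u3u5 is +1, so it contributes +[[[[u1, u2], u4], u3], u5]

-[[[[u1, u2], u3], u4], u5] + [[[[u1, u2], u4], u3], u5]


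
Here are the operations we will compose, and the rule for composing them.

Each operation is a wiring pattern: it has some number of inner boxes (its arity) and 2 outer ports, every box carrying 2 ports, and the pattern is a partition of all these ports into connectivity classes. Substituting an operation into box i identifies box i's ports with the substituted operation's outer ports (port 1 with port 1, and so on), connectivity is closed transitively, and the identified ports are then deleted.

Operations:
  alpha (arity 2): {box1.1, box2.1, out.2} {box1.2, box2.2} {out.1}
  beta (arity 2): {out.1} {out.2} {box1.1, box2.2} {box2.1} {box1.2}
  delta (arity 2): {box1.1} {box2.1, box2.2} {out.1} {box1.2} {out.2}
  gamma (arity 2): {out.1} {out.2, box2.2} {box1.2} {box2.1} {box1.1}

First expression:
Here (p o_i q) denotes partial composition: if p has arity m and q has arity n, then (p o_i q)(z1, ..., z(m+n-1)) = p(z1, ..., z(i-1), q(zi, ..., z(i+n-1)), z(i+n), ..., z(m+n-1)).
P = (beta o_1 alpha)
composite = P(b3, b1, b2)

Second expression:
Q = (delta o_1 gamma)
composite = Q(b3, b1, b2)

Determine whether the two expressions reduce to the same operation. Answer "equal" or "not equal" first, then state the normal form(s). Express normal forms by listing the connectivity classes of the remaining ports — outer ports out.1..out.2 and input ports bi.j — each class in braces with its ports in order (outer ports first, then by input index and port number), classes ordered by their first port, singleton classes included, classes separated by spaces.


Reducing the first expression gives {out.1} {out.2} {b1.1, b3.1} {b1.2, b3.2} {b2.1} {b2.2}
Reducing the second expression gives {out.1} {out.2} {b1.1} {b1.2} {b2.1, b2.2} {b3.1} {b3.2}
They disagree, so not equal.

not equal: they reduce to {out.1} {out.2} {b1.1, b3.1} {b1.2, b3.2} {b2.1} {b2.2} and {out.1} {out.2} {b1.1} {b1.2} {b2.1, b2.2} {b3.1} {b3.2}


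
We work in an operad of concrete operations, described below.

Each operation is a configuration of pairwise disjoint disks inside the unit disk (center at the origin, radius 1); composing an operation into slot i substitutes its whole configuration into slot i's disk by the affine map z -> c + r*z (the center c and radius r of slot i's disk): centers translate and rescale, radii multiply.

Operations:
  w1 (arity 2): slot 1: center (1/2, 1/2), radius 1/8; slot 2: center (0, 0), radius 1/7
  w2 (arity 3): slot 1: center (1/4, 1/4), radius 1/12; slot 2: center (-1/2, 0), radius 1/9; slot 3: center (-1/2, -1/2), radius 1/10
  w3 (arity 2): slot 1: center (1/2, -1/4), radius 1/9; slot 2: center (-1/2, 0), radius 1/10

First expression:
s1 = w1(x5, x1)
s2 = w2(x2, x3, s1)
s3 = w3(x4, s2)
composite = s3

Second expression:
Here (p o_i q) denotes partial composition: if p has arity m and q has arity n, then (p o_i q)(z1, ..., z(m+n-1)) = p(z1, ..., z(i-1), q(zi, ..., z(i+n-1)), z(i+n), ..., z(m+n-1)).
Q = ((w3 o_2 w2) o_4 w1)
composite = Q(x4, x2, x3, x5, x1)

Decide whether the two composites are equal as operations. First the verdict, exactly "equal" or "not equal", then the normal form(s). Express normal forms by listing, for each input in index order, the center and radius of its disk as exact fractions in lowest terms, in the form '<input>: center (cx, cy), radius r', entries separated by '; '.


equal: each reduces to x1: center (-11/20, -1/20), radius 1/700; x2: center (-19/40, 1/40), radius 1/120; x3: center (-11/20, 0), radius 1/90; x4: center (1/2, -1/4), radius 1/9; x5: center (-109/200, -9/200), radius 1/800

The first expression, normalized: x1: center (-11/20, -1/20), radius 1/700; x2: center (-19/40, 1/40), radius 1/120; x3: center (-11/20, 0), radius 1/90; x4: center (1/2, -1/4), radius 1/9; x5: center (-109/200, -9/200), radius 1/800
The second expression, normalized: x1: center (-11/20, -1/20), radius 1/700; x2: center (-19/40, 1/40), radius 1/120; x3: center (-11/20, 0), radius 1/90; x4: center (1/2, -1/4), radius 1/9; x5: center (-109/200, -9/200), radius 1/800
Same normal form: equal.


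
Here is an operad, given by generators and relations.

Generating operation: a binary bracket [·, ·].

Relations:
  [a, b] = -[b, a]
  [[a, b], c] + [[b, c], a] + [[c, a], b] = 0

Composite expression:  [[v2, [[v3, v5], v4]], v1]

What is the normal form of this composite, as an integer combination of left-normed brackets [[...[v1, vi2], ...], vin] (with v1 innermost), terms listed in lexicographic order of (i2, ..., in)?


-[[[[v1, v2], v3], v5], v4] + [[[[v1, v2], v4], v3], v5] - [[[[v1, v2], v4], v5], v3] + [[[[v1, v2], v5], v3], v4] + [[[[v1, v3], v5], v4], v2] - [[[[v1, v4], v3], v5], v2] + [[[[v1, v4], v5], v3], v2] - [[[[v1, v5], v3], v4], v2]

Antisymmetry and Jacobi reduce to v1-anchored left-normed brackets.
Composite bracket: [[v2, [[v3, v5], v4]], v1]
Expanding via [a, b] = ab - ba: 16 signed words (2^4 = 16).
Coefficients come from the v1-initial words:
  from v1v2v3v5v4, sign -1: term -[[[[v1, v2], v3], v5], v4]
  from v1v2v4v3v5, sign +1: term +[[[[v1, v2], v4], v3], v5]
  from v1v2v4v5v3, sign -1: term -[[[[v1, v2], v4], v5], v3]
  from v1v2v5v3v4, sign +1: term +[[[[v1, v2], v5], v3], v4]
  from v1v3v5v4v2, sign +1: term +[[[[v1, v3], v5], v4], v2]
  from v1v4v3v5v2, sign -1: term -[[[[v1, v4], v3], v5], v2]
  from v1v4v5v3v2, sign +1: term +[[[[v1, v4], v5], v3], v2]
  from v1v5v3v4v2, sign -1: term -[[[[v1, v5], v3], v4], v2]


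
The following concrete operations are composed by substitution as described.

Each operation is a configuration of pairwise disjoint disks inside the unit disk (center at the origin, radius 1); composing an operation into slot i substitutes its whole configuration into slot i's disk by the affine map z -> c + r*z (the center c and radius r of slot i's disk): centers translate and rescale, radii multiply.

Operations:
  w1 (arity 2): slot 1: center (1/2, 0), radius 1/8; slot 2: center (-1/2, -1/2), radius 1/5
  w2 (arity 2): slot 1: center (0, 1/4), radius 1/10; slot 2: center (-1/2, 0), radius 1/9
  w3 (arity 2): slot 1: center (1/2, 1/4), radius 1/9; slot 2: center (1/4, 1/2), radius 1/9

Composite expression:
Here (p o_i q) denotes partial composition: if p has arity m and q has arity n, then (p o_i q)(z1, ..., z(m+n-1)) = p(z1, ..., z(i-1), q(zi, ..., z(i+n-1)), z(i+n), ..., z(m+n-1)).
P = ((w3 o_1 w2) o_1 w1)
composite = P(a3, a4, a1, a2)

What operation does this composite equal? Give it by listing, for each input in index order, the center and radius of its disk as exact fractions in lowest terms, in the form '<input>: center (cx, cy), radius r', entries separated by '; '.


a1: center (4/9, 1/4), radius 1/81; a2: center (1/4, 1/2), radius 1/9; a3: center (91/180, 5/18), radius 1/720; a4: center (89/180, 49/180), radius 1/450

Each a-disk chains the slot maps above it in w3; radii multiply.
input a3: applying the 3 nested substitutions gives center (91/180, 5/18), radius 1/720
input a4: applying the 3 nested substitutions gives center (89/180, 49/180), radius 1/450
input a1: applying the 2 nested substitutions gives center (4/9, 1/4), radius 1/81
input a2: applying the 1 nested substitution gives center (1/4, 1/2), radius 1/9


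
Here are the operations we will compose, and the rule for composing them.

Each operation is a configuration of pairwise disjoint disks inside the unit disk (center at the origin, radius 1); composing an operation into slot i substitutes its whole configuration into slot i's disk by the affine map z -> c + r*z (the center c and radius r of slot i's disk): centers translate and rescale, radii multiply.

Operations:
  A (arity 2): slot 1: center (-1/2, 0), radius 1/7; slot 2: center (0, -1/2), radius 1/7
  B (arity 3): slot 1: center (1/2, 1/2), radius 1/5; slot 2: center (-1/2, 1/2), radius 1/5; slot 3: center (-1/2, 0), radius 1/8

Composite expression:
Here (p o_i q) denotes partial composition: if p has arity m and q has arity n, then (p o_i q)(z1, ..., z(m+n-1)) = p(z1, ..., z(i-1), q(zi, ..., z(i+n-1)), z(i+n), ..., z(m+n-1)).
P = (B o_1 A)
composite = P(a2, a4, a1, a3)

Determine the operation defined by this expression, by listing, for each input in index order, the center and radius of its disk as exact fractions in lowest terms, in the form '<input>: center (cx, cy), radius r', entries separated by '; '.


a1: center (-1/2, 1/2), radius 1/5; a2: center (2/5, 1/2), radius 1/35; a3: center (-1/2, 0), radius 1/8; a4: center (1/2, 2/5), radius 1/35


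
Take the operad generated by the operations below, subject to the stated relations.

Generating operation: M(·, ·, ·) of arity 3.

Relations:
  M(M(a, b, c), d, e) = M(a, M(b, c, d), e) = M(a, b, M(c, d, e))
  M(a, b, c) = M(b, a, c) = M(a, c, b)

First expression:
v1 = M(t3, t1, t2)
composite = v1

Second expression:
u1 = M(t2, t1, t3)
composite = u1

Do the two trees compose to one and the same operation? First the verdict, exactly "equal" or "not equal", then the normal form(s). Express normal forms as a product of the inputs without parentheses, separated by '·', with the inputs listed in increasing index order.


equal; the common form is t1 · t2 · t3

The first composite normalizes to t1 · t2 · t3
The second composite normalizes to t1 · t2 · t3
One common form — equal.


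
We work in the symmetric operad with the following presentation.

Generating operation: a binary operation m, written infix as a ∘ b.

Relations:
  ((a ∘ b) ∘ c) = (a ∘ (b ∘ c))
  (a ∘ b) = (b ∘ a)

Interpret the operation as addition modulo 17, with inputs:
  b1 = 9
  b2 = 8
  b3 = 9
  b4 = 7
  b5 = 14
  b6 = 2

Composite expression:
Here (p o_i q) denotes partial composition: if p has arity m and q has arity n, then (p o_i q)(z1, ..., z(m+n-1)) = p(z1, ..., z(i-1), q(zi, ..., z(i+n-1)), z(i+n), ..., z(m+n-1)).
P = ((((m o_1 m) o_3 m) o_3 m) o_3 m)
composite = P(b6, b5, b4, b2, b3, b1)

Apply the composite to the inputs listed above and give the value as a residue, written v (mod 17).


(b6 ∘ b5) = 16
(b4 ∘ b2) = 15
((b4 ∘ b2) ∘ b3) = 7
(((b4 ∘ b2) ∘ b3) ∘ b1) = 16
((b6 ∘ b5) ∘ (((b4 ∘ b2) ∘ b3) ∘ b1)) = 15

15 (mod 17)


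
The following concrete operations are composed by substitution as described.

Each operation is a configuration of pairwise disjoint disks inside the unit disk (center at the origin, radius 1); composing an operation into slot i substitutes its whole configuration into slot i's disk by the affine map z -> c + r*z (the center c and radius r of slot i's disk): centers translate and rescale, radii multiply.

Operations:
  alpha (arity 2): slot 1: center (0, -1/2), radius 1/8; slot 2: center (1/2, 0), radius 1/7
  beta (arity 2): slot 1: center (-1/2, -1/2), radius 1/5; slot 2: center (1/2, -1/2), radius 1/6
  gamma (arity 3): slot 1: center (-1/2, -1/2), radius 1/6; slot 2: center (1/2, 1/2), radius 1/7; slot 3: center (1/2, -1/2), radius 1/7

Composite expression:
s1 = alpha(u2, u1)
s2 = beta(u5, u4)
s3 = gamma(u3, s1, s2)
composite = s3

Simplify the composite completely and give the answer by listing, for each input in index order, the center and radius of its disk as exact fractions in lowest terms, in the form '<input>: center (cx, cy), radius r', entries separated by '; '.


Each u-disk chains the slot maps above it in gamma; radii multiply.
input u3: applying the 1 nested substitution gives center (-1/2, -1/2), radius 1/6
input u2: applying the 2 nested substitutions gives center (1/2, 3/7), radius 1/56
input u1: applying the 2 nested substitutions gives center (4/7, 1/2), radius 1/49
input u5: applying the 2 nested substitutions gives center (3/7, -4/7), radius 1/35
input u4: applying the 2 nested substitutions gives center (4/7, -4/7), radius 1/42

u1: center (4/7, 1/2), radius 1/49; u2: center (1/2, 3/7), radius 1/56; u3: center (-1/2, -1/2), radius 1/6; u4: center (4/7, -4/7), radius 1/42; u5: center (3/7, -4/7), radius 1/35


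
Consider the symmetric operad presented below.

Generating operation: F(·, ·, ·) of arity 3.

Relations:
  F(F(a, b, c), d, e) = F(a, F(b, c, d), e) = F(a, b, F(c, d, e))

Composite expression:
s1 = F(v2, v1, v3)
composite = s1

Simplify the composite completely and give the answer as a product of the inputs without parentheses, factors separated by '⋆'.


v2 ⋆ v1 ⋆ v3

Under associativity of F, the answer is the v's in reading order.
F(v2, v1, v3) spells out as v2 ⋆ v1 ⋆ v3


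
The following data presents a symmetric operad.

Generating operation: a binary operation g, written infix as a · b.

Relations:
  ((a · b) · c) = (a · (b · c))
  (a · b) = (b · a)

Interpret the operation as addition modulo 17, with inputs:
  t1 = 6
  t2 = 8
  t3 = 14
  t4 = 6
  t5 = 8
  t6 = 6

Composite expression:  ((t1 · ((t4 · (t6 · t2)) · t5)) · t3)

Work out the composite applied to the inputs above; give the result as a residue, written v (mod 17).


14 (mod 17)

(t6 · t2) = 14
(t4 · (t6 · t2)) = 3
((t4 · (t6 · t2)) · t5) = 11
(t1 · ((t4 · (t6 · t2)) · t5)) = 0
((t1 · ((t4 · (t6 · t2)) · t5)) · t3) = 14


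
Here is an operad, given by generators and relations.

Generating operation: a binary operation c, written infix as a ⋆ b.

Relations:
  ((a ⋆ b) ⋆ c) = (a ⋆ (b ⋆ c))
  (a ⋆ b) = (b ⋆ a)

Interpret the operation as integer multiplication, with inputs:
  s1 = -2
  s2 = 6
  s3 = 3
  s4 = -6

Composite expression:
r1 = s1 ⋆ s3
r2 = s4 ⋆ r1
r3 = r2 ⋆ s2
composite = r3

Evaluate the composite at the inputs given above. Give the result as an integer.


216

(s1 ⋆ s3) = -6
(s4 ⋆ (s1 ⋆ s3)) = 36
((s4 ⋆ (s1 ⋆ s3)) ⋆ s2) = 216


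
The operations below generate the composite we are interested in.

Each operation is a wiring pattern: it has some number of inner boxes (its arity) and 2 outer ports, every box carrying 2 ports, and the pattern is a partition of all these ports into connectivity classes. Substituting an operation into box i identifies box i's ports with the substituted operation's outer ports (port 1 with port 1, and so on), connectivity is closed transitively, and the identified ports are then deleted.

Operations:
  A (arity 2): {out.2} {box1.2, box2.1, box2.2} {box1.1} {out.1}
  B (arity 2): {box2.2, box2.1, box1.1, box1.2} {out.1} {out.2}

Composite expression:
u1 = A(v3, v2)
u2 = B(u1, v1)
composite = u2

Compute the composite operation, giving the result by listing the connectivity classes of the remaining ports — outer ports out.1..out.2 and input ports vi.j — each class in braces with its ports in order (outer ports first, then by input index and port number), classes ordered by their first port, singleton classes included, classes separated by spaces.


{out.1} {out.2} {v1.1, v1.2} {v2.1, v2.2, v3.2} {v3.1}

Substituting into B glues patterns; closure does the rest.
stage A: inputs (v3, v2), connectivity {out.1} {out.2} {v2.1, v2.2, v3.2} {v3.1}, out.j its boundary
stage B: inputs (v3, v2, v1), connectivity {out.1} {out.2} {v1.1, v1.2} {v2.1, v2.2, v3.2} {v3.1}, out.j its boundary


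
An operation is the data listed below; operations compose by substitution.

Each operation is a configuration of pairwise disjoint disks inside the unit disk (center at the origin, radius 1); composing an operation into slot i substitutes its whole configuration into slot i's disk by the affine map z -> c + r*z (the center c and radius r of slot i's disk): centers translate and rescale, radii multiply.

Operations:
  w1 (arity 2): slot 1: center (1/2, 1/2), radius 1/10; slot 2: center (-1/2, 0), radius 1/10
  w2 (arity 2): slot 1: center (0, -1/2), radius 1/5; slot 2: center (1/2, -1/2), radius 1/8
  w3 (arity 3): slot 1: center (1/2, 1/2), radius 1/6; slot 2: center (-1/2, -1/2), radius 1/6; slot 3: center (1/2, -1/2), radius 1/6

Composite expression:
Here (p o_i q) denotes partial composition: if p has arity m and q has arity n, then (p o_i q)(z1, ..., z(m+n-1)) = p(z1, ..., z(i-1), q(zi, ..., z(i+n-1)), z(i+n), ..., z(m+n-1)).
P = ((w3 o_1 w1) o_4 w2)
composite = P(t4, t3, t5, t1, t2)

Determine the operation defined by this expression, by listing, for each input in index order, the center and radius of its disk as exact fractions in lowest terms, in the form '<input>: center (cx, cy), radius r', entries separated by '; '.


t1: center (1/2, -7/12), radius 1/30; t2: center (7/12, -7/12), radius 1/48; t3: center (5/12, 1/2), radius 1/60; t4: center (7/12, 7/12), radius 1/60; t5: center (-1/2, -1/2), radius 1/6


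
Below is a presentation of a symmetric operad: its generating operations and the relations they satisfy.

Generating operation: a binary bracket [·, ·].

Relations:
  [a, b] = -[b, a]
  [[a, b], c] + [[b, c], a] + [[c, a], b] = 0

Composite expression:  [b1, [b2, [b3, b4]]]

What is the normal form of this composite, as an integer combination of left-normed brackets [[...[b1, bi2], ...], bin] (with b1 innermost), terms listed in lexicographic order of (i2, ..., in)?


[[[b1, b2], b3], b4] - [[[b1, b2], b4], b3] - [[[b1, b3], b4], b2] + [[[b1, b4], b3], b2]

Left-normed coefficients sit on the b1-initial expansion words.
Composite bracket: [b1, [b2, [b3, b4]]]
Expanding via [a, b] = ab - ba: 8 signed words (2^3 = 8).
Collect the words opening with b1:
  word b1b2b3b4 has sign +1, contributing +[[[b1, b2], b3], b4]
  word b1b2b4b3 has sign -1, contributing -[[[b1, b2], b4], b3]
  word b1b3b4b2 has sign -1, contributing -[[[b1, b3], b4], b2]
  word b1b4b3b2 has sign +1, contributing +[[[b1, b4], b3], b2]


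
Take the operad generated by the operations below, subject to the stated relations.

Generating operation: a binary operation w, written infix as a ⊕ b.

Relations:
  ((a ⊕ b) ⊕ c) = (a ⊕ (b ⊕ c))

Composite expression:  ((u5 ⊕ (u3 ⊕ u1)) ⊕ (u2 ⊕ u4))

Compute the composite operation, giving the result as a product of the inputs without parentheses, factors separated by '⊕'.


u5 ⊕ u3 ⊕ u1 ⊕ u2 ⊕ u4

All parenthesizations of w agree; list the u-inputs left to right.
(u3 ⊕ u1) unparenthesizes to u3 ⊕ u1
(u5 ⊕ (u3 ⊕ u1)) unparenthesizes to u5 ⊕ u3 ⊕ u1
(u2 ⊕ u4) unparenthesizes to u2 ⊕ u4
((u5 ⊕ (u3 ⊕ u1)) ⊕ (u2 ⊕ u4)) unparenthesizes to u5 ⊕ u3 ⊕ u1 ⊕ u2 ⊕ u4


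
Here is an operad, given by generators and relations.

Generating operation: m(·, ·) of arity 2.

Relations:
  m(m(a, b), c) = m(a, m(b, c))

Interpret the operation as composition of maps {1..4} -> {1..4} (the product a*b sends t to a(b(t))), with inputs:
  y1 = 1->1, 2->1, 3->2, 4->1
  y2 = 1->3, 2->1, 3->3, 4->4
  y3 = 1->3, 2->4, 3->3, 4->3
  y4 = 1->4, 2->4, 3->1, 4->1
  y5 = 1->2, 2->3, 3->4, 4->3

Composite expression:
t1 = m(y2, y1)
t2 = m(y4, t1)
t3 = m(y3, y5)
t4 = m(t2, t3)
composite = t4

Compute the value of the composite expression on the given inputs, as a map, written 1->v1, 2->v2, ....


m(y2, y1) = 1->3, 2->3, 3->1, 4->3
m(y4, m(y2, y1)) = 1->1, 2->1, 3->4, 4->1
m(y3, y5) = 1->4, 2->3, 3->3, 4->3
m(m(y4, m(y2, y1)), m(y3, y5)) = 1->1, 2->4, 3->4, 4->4

1->1, 2->4, 3->4, 4->4


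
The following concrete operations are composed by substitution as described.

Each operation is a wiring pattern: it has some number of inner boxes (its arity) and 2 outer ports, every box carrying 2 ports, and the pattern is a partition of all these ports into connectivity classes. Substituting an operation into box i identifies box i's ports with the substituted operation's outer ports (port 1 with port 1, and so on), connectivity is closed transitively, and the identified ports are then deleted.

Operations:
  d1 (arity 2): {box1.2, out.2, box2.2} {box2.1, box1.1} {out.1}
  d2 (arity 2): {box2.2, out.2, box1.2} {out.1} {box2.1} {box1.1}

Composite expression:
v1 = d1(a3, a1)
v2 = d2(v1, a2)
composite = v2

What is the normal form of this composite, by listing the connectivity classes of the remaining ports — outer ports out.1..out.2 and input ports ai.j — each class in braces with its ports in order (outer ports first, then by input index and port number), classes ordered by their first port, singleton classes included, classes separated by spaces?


{out.1} {out.2, a1.2, a2.2, a3.2} {a1.1, a3.1} {a2.1}

Substituting into d2 glues patterns; closure does the rest.
stage d1: inputs (a3, a1), connectivity {out.1} {out.2, a1.2, a3.2} {a1.1, a3.1}, out.j its boundary
stage d2: inputs (a3, a1, a2), connectivity {out.1} {out.2, a1.2, a2.2, a3.2} {a1.1, a3.1} {a2.1}, out.j its boundary


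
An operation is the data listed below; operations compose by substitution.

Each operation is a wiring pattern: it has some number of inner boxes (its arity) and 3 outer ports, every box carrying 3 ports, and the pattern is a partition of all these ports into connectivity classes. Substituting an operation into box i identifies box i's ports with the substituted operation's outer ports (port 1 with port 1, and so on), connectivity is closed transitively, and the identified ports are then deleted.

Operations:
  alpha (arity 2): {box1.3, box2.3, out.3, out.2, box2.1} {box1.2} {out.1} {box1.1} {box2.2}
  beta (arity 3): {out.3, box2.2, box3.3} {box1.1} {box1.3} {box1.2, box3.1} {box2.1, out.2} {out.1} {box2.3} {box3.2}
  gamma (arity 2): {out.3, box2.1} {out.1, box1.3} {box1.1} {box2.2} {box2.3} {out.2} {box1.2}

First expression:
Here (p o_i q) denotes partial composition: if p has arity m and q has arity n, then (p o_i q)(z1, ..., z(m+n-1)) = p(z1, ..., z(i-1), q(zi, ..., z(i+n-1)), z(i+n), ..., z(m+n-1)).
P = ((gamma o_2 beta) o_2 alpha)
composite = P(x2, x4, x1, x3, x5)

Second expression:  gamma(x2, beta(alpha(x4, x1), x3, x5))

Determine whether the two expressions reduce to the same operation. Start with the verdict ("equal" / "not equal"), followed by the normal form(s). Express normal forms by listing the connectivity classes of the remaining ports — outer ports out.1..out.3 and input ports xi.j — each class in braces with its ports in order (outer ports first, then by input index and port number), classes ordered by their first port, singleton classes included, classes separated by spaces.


equal; the common form is {out.1, x2.3} {out.2} {out.3} {x1.1, x1.3, x4.3, x5.1} {x1.2} {x2.1} {x2.2} {x3.1} {x3.2, x5.3} {x3.3} {x4.1} {x4.2} {x5.2}

The first composite normalizes to {out.1, x2.3} {out.2} {out.3} {x1.1, x1.3, x4.3, x5.1} {x1.2} {x2.1} {x2.2} {x3.1} {x3.2, x5.3} {x3.3} {x4.1} {x4.2} {x5.2}
The second composite normalizes to {out.1, x2.3} {out.2} {out.3} {x1.1, x1.3, x4.3, x5.1} {x1.2} {x2.1} {x2.2} {x3.1} {x3.2, x5.3} {x3.3} {x4.1} {x4.2} {x5.2}
One common form — equal.


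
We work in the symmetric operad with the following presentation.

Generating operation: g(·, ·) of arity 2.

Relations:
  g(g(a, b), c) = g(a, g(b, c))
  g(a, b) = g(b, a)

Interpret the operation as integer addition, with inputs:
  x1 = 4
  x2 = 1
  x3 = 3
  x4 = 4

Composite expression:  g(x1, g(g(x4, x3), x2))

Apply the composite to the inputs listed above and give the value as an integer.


12

g(x4, x3) = 7
g(g(x4, x3), x2) = 8
g(x1, g(g(x4, x3), x2)) = 12


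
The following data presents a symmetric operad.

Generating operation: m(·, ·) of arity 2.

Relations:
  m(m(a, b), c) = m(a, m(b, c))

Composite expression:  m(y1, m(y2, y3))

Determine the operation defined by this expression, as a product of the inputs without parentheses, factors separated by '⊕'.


y1 ⊕ y2 ⊕ y3

Every regrouping of m is equal, so read the y-inputs in written order.
m(y2, y3) reduces to y2 ⊕ y3
m(y1, m(y2, y3)) reduces to y1 ⊕ y2 ⊕ y3


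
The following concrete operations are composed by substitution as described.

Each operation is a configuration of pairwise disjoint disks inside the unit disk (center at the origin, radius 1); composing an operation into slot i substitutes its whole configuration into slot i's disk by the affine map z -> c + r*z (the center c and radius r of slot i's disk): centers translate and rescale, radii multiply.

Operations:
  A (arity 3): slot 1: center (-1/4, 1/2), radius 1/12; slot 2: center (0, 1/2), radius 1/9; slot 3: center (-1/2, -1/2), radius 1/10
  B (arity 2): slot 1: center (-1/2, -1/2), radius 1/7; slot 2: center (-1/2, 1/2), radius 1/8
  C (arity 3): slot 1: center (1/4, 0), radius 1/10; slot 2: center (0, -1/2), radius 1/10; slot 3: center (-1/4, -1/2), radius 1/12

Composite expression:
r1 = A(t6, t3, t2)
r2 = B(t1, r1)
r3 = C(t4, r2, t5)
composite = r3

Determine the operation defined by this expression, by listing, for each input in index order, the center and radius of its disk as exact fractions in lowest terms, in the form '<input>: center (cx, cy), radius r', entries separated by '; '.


Nesting under C composes maps z -> c + r*z down each t-path.
input t4: applying the 1 nested substitution gives center (1/4, 0), radius 1/10
input t1: applying the 2 nested substitutions gives center (-1/20, -11/20), radius 1/70
input t6: applying the 3 nested substitutions gives center (-17/320, -71/160), radius 1/960
input t3: applying the 3 nested substitutions gives center (-1/20, -71/160), radius 1/720
input t2: applying the 3 nested substitutions gives center (-9/160, -73/160), radius 1/800
input t5: applying the 1 nested substitution gives center (-1/4, -1/2), radius 1/12

t1: center (-1/20, -11/20), radius 1/70; t2: center (-9/160, -73/160), radius 1/800; t3: center (-1/20, -71/160), radius 1/720; t4: center (1/4, 0), radius 1/10; t5: center (-1/4, -1/2), radius 1/12; t6: center (-17/320, -71/160), radius 1/960


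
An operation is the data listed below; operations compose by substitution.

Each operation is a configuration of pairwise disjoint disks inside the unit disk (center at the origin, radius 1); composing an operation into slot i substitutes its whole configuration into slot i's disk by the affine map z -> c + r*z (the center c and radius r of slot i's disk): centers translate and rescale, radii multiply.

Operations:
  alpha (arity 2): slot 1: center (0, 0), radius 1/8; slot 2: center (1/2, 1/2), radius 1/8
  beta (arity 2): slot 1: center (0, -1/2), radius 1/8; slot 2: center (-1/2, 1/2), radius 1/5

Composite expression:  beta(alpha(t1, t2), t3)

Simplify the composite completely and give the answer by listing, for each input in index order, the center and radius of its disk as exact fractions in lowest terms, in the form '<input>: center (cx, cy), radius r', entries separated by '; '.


t1: center (0, -1/2), radius 1/64; t2: center (1/16, -7/16), radius 1/64; t3: center (-1/2, 1/2), radius 1/5

Only the slot chain above each t matters under beta; compose those maps.
input t1: applying the 2 nested substitutions gives center (0, -1/2), radius 1/64
input t2: applying the 2 nested substitutions gives center (1/16, -7/16), radius 1/64
input t3: applying the 1 nested substitution gives center (-1/2, 1/2), radius 1/5


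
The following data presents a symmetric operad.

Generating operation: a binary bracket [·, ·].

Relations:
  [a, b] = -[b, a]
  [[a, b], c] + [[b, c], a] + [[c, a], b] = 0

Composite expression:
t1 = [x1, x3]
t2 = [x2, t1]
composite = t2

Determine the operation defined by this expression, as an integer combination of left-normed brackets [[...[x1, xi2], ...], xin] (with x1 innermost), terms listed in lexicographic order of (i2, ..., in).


-[[x1, x3], x2]

Skip Jacobi rewriting: expand, keep x1-initial words, read off terms.
Composite bracket: [x2, [x1, x3]]
Applying ab - ba throughout gives 4 signed words (2^2 = 4).
The x1-initial words carry the normal form:
  word x1x3x2 has sign -1, contributing -[[x1, x3], x2]


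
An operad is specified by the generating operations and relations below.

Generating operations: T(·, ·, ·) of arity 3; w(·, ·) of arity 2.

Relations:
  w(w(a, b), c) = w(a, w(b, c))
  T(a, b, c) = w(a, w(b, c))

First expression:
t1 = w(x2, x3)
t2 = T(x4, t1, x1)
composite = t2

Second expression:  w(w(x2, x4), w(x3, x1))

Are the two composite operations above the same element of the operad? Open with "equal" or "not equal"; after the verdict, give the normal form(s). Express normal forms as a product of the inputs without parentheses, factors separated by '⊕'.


not equal; the first gives x4 ⊕ x2 ⊕ x3 ⊕ x1 and the second x2 ⊕ x4 ⊕ x3 ⊕ x1

The first composite normalizes to x4 ⊕ x2 ⊕ x3 ⊕ x1
The second composite normalizes to x2 ⊕ x4 ⊕ x3 ⊕ x1
They disagree, so not equal.


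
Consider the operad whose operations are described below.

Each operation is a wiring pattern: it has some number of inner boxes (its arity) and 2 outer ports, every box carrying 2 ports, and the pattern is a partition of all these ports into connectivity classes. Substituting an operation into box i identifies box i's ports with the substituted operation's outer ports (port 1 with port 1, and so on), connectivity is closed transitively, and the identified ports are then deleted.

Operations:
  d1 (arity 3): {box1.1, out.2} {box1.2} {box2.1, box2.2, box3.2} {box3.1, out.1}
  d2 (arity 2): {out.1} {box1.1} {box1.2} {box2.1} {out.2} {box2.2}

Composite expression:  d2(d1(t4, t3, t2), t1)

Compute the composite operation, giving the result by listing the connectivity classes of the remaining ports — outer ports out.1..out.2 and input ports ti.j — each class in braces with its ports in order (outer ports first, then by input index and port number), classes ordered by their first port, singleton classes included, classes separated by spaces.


Substituting into d2 glues patterns; closure does the rest.
composing d1 on (t4, t3, t2), with out.j its own outer ports: {out.1, t2.1} {out.2, t4.1} {t2.2, t3.1, t3.2} {t4.2}
composing d2 on (t4, t3, t2, t1), with out.j its own outer ports: {out.1} {out.2} {t1.1} {t1.2} {t2.1} {t2.2, t3.1, t3.2} {t4.1} {t4.2}

{out.1} {out.2} {t1.1} {t1.2} {t2.1} {t2.2, t3.1, t3.2} {t4.1} {t4.2}


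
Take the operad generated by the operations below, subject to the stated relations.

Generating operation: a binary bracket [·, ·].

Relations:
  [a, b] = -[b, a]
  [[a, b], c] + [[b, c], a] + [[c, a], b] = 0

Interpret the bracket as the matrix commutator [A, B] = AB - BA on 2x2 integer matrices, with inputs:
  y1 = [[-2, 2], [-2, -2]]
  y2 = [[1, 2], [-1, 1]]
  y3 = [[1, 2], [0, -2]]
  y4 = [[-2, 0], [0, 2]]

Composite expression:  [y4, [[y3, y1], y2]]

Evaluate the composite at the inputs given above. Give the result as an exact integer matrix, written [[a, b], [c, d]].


[[0, 64], [-32, 0]]


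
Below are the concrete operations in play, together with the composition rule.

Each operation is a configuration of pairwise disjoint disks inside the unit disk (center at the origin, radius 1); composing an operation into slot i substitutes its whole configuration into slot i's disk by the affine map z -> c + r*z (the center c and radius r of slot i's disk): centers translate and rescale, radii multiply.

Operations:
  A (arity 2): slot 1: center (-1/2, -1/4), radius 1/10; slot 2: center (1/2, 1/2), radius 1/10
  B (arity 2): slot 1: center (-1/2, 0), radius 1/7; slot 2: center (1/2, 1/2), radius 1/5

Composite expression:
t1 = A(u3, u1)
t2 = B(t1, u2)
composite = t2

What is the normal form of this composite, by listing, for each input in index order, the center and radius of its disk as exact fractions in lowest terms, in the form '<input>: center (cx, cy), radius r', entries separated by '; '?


Each u-disk chains the slot maps above it in B; radii multiply.
input u3: composing its 2 substitution steps yields center (-4/7, -1/28), radius 1/70
input u1: composing its 2 substitution steps yields center (-3/7, 1/14), radius 1/70
input u2: composing its 1 substitution step yields center (1/2, 1/2), radius 1/5

u1: center (-3/7, 1/14), radius 1/70; u2: center (1/2, 1/2), radius 1/5; u3: center (-4/7, -1/28), radius 1/70


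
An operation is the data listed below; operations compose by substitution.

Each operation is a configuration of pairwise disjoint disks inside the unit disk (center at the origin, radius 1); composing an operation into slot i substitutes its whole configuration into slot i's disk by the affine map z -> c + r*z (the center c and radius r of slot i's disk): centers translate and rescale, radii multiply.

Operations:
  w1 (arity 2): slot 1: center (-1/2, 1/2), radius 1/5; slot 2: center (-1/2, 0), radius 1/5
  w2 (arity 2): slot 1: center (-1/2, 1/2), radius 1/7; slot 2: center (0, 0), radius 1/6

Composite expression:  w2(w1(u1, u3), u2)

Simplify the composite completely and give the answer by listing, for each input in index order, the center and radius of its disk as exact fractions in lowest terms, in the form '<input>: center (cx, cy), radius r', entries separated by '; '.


Each u-disk chains the slot maps above it in w2; radii multiply.
input u1: applying the 2 nested substitutions gives center (-4/7, 4/7), radius 1/35
input u3: applying the 2 nested substitutions gives center (-4/7, 1/2), radius 1/35
input u2: applying the 1 nested substitution gives center (0, 0), radius 1/6

u1: center (-4/7, 4/7), radius 1/35; u2: center (0, 0), radius 1/6; u3: center (-4/7, 1/2), radius 1/35
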